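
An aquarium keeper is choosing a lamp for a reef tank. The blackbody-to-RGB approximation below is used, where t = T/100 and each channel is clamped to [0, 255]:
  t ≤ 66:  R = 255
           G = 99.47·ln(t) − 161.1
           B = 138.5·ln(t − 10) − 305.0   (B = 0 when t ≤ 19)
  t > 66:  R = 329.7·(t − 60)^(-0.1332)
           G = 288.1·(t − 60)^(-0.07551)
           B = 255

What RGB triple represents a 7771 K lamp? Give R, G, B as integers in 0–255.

t = 7771/100 = 77.71; the t > 66 branch applies.
R = 329.7·(77.71 − 60)^(-0.1332) = 329.7·17.71^(-0.1332) = 329.7·0.68193 = 224.831.
G = 288.1·(77.71 − 60)^(-0.07551) = 288.1·17.71^(-0.07551) = 288.1·0.80491 = 231.894.
B = 255 by definition for t > 66.
Rounded: (225, 232, 255).

R=225, G=232, B=255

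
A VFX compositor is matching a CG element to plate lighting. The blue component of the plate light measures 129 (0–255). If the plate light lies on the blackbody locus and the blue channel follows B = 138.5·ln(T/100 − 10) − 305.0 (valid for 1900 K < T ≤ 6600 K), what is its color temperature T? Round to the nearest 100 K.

ln(t − 10) = (129 + 305.0) / 138.5 = 3.1336.
t − 10 = e^3.1336 = 22.956, so t = 32.956.
T = 100·t = 3296 K → 3300 K to the nearest 100 K.

3300 K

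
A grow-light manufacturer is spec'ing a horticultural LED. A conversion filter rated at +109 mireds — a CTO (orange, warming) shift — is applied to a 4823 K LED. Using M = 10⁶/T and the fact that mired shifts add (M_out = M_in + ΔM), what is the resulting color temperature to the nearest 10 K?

M_in = 10⁶/4823 = 207.34 mireds.
M_out = 207.34 + (+109) = 316.34 mireds.
T_out = 10⁶/316.34 = 3161.2 K → 3160 K.

3160 K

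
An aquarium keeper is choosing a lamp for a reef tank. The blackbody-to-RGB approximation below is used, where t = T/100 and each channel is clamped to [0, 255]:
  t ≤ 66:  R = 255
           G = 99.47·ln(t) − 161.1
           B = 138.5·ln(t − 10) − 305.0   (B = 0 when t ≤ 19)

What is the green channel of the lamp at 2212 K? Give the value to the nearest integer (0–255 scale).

147

t = 2212/100 = 22.12; the t ≤ 66 branch applies.
G = 99.47·ln 22.12 − 161.1 = 99.47·3.0965 − 161.1 = 146.907.
Rounded: 147.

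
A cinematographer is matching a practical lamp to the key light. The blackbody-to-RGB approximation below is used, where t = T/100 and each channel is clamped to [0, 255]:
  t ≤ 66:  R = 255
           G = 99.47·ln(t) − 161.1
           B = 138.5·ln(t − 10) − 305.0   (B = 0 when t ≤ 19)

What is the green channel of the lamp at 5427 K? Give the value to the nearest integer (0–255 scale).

236

t = 5427/100 = 54.27; the t ≤ 66 branch applies.
G = 99.47·ln 54.27 − 161.1 = 99.47·3.9940 − 161.1 = 236.180.
Rounded: 236.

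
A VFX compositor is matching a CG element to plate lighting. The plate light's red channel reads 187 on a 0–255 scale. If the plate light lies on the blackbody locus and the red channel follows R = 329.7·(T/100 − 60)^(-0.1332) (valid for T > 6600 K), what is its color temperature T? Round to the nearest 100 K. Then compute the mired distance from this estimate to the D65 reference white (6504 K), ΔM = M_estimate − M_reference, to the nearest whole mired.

(t − 60)^(-0.1332) = 187/329.7 = 0.56718.
t − 60 = 0.56718^(1/-0.1332) = 0.56718^(-7.508) = 70.620, so t = 130.620.
T = 100·t = 13062 K → 13100 K to the nearest 100 K.
M_estimate = 10⁶/13100 = 76.34; M_reference = 10⁶/6504 = 153.75.
ΔM = 76.34 − 153.75 = -77.42 → -77 mireds.

-77 mireds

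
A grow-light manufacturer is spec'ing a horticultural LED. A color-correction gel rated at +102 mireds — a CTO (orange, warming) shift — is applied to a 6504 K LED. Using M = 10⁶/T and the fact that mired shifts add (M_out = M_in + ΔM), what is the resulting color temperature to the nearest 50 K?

3900 K

M_in = 10⁶/6504 = 153.75 mireds.
M_out = 153.75 + (+102) = 255.75 mireds.
T_out = 10⁶/255.75 = 3910.0 K → 3900 K.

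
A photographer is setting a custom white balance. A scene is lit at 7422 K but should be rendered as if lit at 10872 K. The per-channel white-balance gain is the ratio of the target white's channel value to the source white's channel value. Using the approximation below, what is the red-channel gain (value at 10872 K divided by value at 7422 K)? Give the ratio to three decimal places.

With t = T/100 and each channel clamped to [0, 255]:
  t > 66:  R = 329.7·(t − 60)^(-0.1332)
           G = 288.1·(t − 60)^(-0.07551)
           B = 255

At 7422 K (t = 74.22):
  R = 329.7·(74.22 − 60)^(-0.1332) = 329.7·14.22^(-0.1332) = 329.7·0.70216 = 231.501.
At 10872 K (t = 108.72):
  R = 329.7·(108.72 − 60)^(-0.1332) = 329.7·48.72^(-0.1332) = 329.7·0.59593 = 196.479.
Gain = 196.479 / 231.501 = 0.8487 → 0.849.

0.849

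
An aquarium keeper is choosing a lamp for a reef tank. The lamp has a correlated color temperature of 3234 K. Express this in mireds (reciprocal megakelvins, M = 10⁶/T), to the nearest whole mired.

M = 10⁶ / 3234 = 309.215 → 309 mireds.

309 mireds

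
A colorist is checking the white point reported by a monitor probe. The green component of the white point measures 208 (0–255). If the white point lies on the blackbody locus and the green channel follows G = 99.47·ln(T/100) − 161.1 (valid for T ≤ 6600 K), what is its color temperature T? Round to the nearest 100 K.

4100 K

ln t = (208 + 161.1) / 99.47 = 3.7107.
t = e^3.7107 = 40.881.
T = 100·t = 4088 K → 4100 K to the nearest 100 K.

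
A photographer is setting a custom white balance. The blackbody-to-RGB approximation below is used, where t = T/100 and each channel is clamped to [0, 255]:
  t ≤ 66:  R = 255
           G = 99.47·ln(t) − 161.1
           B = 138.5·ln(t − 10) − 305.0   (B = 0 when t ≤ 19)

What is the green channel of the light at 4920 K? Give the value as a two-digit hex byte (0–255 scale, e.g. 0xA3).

0xE2

t = 4920/100 = 49.2; the t ≤ 66 branch applies.
G = 99.47·ln 49.2 − 161.1 = 99.47·3.8959 − 161.1 = 226.425.
Rounded: 226; in hex, 0xE2.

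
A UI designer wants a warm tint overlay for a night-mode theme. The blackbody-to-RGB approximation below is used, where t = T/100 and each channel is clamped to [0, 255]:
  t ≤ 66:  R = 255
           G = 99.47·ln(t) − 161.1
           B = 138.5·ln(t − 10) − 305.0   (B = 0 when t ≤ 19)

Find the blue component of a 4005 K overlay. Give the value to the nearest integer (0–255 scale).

166

t = 4005/100 = 40.05; the t ≤ 66 branch applies.
B = 138.5·ln(40.05 − 10) − 305.0 = 138.5·ln 30.05 − 305.0 = 138.5·3.4029 − 305.0 = 166.296.
Rounded: 166.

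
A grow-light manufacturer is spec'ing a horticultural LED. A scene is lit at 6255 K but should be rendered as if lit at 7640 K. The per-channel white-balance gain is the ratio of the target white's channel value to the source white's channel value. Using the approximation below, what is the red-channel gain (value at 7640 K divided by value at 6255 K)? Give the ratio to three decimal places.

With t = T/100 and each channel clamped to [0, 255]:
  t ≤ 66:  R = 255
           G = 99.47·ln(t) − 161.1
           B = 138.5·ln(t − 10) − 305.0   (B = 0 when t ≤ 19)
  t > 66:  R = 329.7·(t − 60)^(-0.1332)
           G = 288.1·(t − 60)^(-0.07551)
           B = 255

At 6255 K (t = 62.55):
  R = 255 by definition for t ≤ 66.
At 7640 K (t = 76.4):
  R = 329.7·(76.4 − 60)^(-0.1332) = 329.7·16.4^(-0.1332) = 329.7·0.68894 = 227.144.
Gain = 227.144 / 255.000 = 0.8908 → 0.891.

0.891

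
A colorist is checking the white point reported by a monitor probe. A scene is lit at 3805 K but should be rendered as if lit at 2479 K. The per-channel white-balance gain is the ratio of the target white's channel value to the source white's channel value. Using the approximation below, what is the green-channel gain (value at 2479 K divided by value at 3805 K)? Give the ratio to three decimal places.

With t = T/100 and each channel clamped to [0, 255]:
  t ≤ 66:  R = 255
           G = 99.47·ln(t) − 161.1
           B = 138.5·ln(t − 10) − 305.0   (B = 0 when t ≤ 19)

At 3805 K (t = 38.05):
  G = 99.47·ln 38.05 − 161.1 = 99.47·3.6389 − 161.1 = 200.861.
At 2479 K (t = 24.79):
  G = 99.47·ln 24.79 − 161.1 = 99.47·3.2104 − 161.1 = 158.243.
Gain = 158.243 / 200.861 = 0.7878 → 0.788.

0.788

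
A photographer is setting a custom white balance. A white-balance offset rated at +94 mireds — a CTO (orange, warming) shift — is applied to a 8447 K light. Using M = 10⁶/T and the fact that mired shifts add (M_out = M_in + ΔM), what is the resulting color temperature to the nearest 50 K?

M_in = 10⁶/8447 = 118.39 mireds.
M_out = 118.39 + (+94) = 212.39 mireds.
T_out = 10⁶/212.39 = 4708.4 K → 4700 K.

4700 K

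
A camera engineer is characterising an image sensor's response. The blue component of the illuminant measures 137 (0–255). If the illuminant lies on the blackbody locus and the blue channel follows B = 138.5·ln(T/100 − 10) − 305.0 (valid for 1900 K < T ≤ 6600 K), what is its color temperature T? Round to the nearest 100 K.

3400 K

ln(t − 10) = (137 + 305.0) / 138.5 = 3.1913.
t − 10 = e^3.1913 = 24.321, so t = 34.321.
T = 100·t = 3432 K → 3400 K to the nearest 100 K.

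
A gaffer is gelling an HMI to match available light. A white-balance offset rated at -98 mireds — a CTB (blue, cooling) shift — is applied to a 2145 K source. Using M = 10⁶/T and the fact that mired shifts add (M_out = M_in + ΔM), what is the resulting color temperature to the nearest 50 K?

M_in = 10⁶/2145 = 466.20 mireds.
M_out = 466.20 + (-98) = 368.20 mireds.
T_out = 10⁶/368.20 = 2715.9 K → 2700 K.

2700 K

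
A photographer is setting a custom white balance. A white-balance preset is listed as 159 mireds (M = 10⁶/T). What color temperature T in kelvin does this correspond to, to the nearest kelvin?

6289 K

T = 10⁶ / 159 = 6289.31 K → 6289 K.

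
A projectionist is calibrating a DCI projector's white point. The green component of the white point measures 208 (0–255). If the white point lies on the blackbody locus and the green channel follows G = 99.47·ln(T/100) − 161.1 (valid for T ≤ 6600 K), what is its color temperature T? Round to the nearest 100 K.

ln t = (208 + 161.1) / 99.47 = 3.7107.
t = e^3.7107 = 40.881.
T = 100·t = 4088 K → 4100 K to the nearest 100 K.

4100 K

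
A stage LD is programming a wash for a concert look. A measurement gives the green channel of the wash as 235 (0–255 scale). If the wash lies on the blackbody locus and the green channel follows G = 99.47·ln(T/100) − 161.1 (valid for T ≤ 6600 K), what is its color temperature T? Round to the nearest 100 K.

5400 K

ln t = (235 + 161.1) / 99.47 = 3.9821.
t = e^3.9821 = 53.630.
T = 100·t = 5363 K → 5400 K to the nearest 100 K.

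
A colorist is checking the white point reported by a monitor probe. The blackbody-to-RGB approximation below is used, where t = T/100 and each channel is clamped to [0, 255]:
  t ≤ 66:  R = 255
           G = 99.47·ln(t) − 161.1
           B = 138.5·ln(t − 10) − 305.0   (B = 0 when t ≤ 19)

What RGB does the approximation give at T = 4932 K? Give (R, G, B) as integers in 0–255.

(255, 227, 204)

t = 4932/100 = 49.32; the t ≤ 66 branch applies.
R = 255 by definition for t ≤ 66.
G = 99.47·ln 49.32 − 161.1 = 99.47·3.8983 − 161.1 = 226.667.
B = 138.5·ln(49.32 − 10) − 305.0 = 138.5·ln 39.32 − 305.0 = 138.5·3.6717 − 305.0 = 203.535.
Rounded: (255, 227, 204).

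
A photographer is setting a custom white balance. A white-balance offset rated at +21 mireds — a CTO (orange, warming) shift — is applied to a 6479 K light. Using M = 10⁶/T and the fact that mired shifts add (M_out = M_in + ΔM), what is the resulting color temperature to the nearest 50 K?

5700 K

M_in = 10⁶/6479 = 154.34 mireds.
M_out = 154.34 + (+21) = 175.34 mireds.
T_out = 10⁶/175.34 = 5703.0 K → 5700 K.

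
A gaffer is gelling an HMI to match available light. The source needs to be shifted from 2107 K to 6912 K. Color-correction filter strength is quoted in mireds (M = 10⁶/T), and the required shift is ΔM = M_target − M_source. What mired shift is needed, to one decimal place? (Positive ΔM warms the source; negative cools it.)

-329.9 mireds

M_source = 10⁶/2107 = 474.608; M_target = 10⁶/6912 = 144.676.
ΔM = 144.676 − 474.608 = -329.933 → -329.9 mireds, a cooling shift.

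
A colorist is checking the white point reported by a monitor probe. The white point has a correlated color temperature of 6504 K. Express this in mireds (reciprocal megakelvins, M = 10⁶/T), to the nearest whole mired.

154 mireds

M = 10⁶ / 6504 = 153.752 → 154 mireds.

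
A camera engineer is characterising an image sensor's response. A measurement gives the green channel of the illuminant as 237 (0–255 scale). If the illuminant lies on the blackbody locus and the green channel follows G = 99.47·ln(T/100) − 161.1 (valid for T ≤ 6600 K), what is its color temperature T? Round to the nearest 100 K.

5500 K

ln t = (237 + 161.1) / 99.47 = 4.0022.
t = e^4.0022 = 54.719.
T = 100·t = 5472 K → 5500 K to the nearest 100 K.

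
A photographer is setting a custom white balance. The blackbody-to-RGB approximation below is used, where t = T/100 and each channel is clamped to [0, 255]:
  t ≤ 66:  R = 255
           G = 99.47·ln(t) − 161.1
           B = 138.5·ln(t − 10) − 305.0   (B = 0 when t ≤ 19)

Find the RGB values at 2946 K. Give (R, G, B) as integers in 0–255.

t = 2946/100 = 29.46; the t ≤ 66 branch applies.
R = 255 by definition for t ≤ 66.
G = 99.47·ln 29.46 − 161.1 = 99.47·3.3830 − 161.1 = 175.410.
B = 138.5·ln(29.46 − 10) − 305.0 = 138.5·ln 19.46 − 305.0 = 138.5·2.9684 − 305.0 = 106.118.
Rounded: (255, 175, 106).

(255, 175, 106)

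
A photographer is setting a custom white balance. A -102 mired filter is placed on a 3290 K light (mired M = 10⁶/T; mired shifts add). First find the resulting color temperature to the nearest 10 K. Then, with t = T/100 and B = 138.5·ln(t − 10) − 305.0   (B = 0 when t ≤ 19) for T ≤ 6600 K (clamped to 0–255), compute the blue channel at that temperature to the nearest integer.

204

M_in = 10⁶/3290 = 303.95; M_out = 303.95 + (-102) = 201.95.
T_out = 10⁶/201.95 = 4951.7 K → 4950 K; t = 49.5.
B = 138.5·ln(49.5 − 10) − 305.0 = 138.5·ln 39.5 − 305.0 = 138.5·3.6763 − 305.0 = 204.168.
Rounded: 204.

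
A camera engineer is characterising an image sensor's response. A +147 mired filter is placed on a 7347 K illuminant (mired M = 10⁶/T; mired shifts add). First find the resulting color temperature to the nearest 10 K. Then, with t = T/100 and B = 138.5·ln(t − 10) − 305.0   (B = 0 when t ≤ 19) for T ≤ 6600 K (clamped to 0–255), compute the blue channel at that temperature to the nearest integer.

M_in = 10⁶/7347 = 136.11; M_out = 136.11 + (+147) = 283.11.
T_out = 10⁶/283.11 = 3532.2 K → 3530 K; t = 35.3.
B = 138.5·ln(35.3 − 10) − 305.0 = 138.5·ln 25.3 − 305.0 = 138.5·3.2308 − 305.0 = 142.466.
Rounded: 142.

142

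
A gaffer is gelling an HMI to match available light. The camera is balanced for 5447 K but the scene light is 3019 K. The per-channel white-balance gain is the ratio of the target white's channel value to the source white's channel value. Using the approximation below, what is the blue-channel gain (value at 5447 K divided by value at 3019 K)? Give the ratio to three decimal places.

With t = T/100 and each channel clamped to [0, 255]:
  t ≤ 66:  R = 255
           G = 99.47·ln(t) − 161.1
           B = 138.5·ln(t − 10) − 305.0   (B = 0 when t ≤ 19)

1.983

At 3019 K (t = 30.19):
  B = 138.5·ln(30.19 − 10) − 305.0 = 138.5·ln 20.19 − 305.0 = 138.5·3.0052 − 305.0 = 111.218.
At 5447 K (t = 54.47):
  B = 138.5·ln(54.47 − 10) − 305.0 = 138.5·ln 44.47 − 305.0 = 138.5·3.7948 − 305.0 = 220.582.
Gain = 220.582 / 111.218 = 1.9833 → 1.983.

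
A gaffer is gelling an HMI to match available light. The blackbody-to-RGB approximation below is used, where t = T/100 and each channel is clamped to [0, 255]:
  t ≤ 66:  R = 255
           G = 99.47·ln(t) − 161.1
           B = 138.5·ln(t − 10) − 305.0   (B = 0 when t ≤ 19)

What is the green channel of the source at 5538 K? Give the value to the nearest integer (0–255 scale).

238

t = 5538/100 = 55.38; the t ≤ 66 branch applies.
G = 99.47·ln 55.38 − 161.1 = 99.47·4.0142 − 161.1 = 238.194.
Rounded: 238.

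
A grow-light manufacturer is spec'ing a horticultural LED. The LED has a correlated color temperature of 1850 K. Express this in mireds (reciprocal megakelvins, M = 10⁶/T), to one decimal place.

M = 10⁶ / 1850 = 540.541 → 540.5 mireds.

540.5 mireds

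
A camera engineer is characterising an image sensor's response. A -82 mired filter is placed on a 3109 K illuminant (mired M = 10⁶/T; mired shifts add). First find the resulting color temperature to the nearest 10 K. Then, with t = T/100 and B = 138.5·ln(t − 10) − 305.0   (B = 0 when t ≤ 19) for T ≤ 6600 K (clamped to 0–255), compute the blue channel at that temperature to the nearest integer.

M_in = 10⁶/3109 = 321.65; M_out = 321.65 + (-82) = 239.65.
T_out = 10⁶/239.65 = 4172.8 K → 4170 K; t = 41.7.
B = 138.5·ln(41.7 − 10) − 305.0 = 138.5·ln 31.7 − 305.0 = 138.5·3.4563 − 305.0 = 173.700.
Rounded: 174.

174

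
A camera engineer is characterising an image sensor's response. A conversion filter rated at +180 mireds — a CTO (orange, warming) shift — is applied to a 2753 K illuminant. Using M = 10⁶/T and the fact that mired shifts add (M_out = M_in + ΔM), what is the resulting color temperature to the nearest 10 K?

1840 K

M_in = 10⁶/2753 = 363.24 mireds.
M_out = 363.24 + (+180) = 543.24 mireds.
T_out = 10⁶/543.24 = 1840.8 K → 1840 K.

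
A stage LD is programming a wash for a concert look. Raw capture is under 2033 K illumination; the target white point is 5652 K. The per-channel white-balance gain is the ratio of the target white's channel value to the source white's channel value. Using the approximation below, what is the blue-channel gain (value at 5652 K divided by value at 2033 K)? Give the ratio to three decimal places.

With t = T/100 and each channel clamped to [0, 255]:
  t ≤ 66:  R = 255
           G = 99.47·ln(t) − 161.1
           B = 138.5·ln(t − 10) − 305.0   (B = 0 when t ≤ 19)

At 2033 K (t = 20.33):
  B = 138.5·ln(20.33 − 10) − 305.0 = 138.5·ln 10.33 − 305.0 = 138.5·2.3351 − 305.0 = 18.405.
At 5652 K (t = 56.52):
  B = 138.5·ln(56.52 − 10) − 305.0 = 138.5·ln 46.52 − 305.0 = 138.5·3.8399 − 305.0 = 226.824.
Gain = 226.824 / 18.405 = 12.3242 → 12.324.

12.324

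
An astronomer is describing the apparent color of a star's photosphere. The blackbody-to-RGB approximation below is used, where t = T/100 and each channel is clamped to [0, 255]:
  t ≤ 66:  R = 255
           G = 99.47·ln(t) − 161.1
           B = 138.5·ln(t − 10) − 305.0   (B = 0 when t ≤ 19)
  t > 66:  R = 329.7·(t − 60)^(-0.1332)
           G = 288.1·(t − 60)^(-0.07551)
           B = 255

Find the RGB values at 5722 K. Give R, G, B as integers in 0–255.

R=255, G=241, B=229

t = 5722/100 = 57.22; the t ≤ 66 branch applies.
R = 255 by definition for t ≤ 66.
G = 99.47·ln 57.22 − 161.1 = 99.47·4.0469 − 161.1 = 241.445.
B = 138.5·ln(57.22 − 10) − 305.0 = 138.5·ln 47.22 − 305.0 = 138.5·3.8548 − 305.0 = 228.892.
Rounded: (255, 241, 229).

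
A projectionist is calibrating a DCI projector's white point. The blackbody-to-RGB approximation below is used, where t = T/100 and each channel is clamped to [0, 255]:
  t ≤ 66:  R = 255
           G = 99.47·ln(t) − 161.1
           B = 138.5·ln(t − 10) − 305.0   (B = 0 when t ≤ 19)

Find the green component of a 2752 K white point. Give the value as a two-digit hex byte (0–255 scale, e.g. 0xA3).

0xA9

t = 2752/100 = 27.52; the t ≤ 66 branch applies.
G = 99.47·ln 27.52 − 161.1 = 99.47·3.3149 − 161.1 = 168.634.
Rounded: 169; in hex, 0xA9.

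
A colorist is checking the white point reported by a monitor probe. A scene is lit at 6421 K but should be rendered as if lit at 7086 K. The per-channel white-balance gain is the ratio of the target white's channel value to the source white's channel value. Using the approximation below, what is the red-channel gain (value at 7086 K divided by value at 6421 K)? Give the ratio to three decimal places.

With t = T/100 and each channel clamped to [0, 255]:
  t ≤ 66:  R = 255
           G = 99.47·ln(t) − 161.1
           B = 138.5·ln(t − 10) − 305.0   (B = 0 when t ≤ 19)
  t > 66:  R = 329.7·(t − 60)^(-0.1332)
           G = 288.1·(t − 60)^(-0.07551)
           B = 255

0.941

At 6421 K (t = 64.21):
  R = 255 by definition for t ≤ 66.
At 7086 K (t = 70.86):
  R = 329.7·(70.86 − 60)^(-0.1332) = 329.7·10.86^(-0.1332) = 329.7·0.72783 = 239.964.
Gain = 239.964 / 255.000 = 0.9410 → 0.941.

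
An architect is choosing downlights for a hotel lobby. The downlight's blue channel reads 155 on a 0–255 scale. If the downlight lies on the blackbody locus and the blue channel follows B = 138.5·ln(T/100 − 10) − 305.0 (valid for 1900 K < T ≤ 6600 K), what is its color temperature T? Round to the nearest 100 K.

ln(t − 10) = (155 + 305.0) / 138.5 = 3.3213.
t − 10 = e^3.3213 = 27.696, so t = 37.696.
T = 100·t = 3770 K → 3800 K to the nearest 100 K.

3800 K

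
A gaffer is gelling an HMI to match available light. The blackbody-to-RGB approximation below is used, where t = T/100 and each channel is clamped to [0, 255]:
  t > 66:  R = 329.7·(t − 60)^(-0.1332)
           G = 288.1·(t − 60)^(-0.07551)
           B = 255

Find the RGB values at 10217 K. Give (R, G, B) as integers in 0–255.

t = 10217/100 = 102.17; the t > 66 branch applies.
R = 329.7·(102.17 − 60)^(-0.1332) = 329.7·42.17^(-0.1332) = 329.7·0.60750 = 200.294.
G = 288.1·(102.17 − 60)^(-0.07551) = 288.1·42.17^(-0.07551) = 288.1·0.75387 = 217.190.
B = 255 by definition for t > 66.
Rounded: (200, 217, 255).

(200, 217, 255)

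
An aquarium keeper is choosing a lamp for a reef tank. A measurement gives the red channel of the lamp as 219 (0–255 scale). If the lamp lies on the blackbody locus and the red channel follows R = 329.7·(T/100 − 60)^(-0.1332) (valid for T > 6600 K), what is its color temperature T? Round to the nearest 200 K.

(t − 60)^(-0.1332) = 219/329.7 = 0.66424.
t − 60 = 0.66424^(1/-0.1332) = 0.66424^(-7.508) = 21.572, so t = 81.572.
T = 100·t = 8157 K → 8200 K to the nearest 200 K.

8200 K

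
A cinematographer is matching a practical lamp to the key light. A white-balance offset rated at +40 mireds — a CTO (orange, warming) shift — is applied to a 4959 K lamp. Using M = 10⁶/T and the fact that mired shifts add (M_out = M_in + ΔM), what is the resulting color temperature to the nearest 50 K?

4150 K

M_in = 10⁶/4959 = 201.65 mireds.
M_out = 201.65 + (+40) = 241.65 mireds.
T_out = 10⁶/241.65 = 4138.2 K → 4150 K.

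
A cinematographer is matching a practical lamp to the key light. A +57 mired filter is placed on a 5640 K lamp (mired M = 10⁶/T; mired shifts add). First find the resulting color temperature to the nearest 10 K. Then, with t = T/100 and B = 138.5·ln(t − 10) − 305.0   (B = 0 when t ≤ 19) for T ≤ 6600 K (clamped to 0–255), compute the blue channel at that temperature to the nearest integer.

M_in = 10⁶/5640 = 177.30; M_out = 177.30 + (+57) = 234.30.
T_out = 10⁶/234.30 = 4267.9 K → 4270 K; t = 42.7.
B = 138.5·ln(42.7 − 10) − 305.0 = 138.5·ln 32.7 − 305.0 = 138.5·3.4874 − 305.0 = 178.001.
Rounded: 178.

178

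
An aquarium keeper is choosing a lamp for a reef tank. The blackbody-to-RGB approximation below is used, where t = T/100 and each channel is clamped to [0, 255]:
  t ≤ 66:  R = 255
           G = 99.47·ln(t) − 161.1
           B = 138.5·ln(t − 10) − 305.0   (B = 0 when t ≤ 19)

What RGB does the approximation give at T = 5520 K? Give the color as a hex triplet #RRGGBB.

t = 5520/100 = 55.2; the t ≤ 66 branch applies.
R = 255 by definition for t ≤ 66.
G = 99.47·ln 55.2 − 161.1 = 99.47·4.0110 − 161.1 = 237.870.
B = 138.5·ln(55.2 − 10) − 305.0 = 138.5·ln 45.2 − 305.0 = 138.5·3.8111 − 305.0 = 222.837.
Rounded: (255, 238, 223).
In hex: #FFEEDF.

#FFEEDF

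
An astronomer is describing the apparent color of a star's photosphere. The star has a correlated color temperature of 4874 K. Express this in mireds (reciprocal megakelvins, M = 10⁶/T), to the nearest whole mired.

M = 10⁶ / 4874 = 205.170 → 205 mireds.

205 mireds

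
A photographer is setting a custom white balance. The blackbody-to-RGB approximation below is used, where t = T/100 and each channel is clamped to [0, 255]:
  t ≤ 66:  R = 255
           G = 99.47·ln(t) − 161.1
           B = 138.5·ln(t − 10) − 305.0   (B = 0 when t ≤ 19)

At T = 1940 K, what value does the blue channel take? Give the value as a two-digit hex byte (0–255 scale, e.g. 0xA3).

t = 1940/100 = 19.4; the t ≤ 66 branch applies.
B = 138.5·ln(19.4 − 10) − 305.0 = 138.5·ln 9.4 − 305.0 = 138.5·2.2407 − 305.0 = 5.338.
Rounded: 5; in hex, 0x05.

0x05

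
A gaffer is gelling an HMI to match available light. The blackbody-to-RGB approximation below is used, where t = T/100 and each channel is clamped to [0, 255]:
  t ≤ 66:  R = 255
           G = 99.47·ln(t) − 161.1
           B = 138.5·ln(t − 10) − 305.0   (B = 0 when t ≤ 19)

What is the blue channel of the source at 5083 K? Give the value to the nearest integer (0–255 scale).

209

t = 5083/100 = 50.83; the t ≤ 66 branch applies.
B = 138.5·ln(50.83 − 10) − 305.0 = 138.5·ln 40.83 − 305.0 = 138.5·3.7094 − 305.0 = 208.754.
Rounded: 209.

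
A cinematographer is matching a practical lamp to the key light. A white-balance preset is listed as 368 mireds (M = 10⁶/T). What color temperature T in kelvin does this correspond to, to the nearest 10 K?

2720 K

T = 10⁶ / 368 = 2717.39 K → 2720 K.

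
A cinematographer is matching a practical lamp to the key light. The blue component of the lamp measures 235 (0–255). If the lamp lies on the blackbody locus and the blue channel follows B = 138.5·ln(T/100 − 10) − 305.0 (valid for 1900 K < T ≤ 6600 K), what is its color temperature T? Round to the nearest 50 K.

5950 K

ln(t − 10) = (235 + 305.0) / 138.5 = 3.8989.
t − 10 = e^3.8989 = 49.349, so t = 59.349.
T = 100·t = 5935 K → 5950 K to the nearest 50 K.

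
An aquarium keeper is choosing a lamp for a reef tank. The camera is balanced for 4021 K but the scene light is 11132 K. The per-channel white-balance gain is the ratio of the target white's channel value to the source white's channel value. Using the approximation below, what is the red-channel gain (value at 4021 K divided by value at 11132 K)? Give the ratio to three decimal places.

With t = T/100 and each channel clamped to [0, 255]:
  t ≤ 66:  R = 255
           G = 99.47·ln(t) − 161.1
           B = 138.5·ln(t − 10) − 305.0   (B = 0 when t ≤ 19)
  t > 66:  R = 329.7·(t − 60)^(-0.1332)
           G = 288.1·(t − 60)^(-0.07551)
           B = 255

At 11132 K (t = 111.32):
  R = 329.7·(111.32 − 60)^(-0.1332) = 329.7·51.32^(-0.1332) = 329.7·0.59182 = 195.123.
At 4021 K (t = 40.21):
  R = 255 by definition for t ≤ 66.
Gain = 255.000 / 195.123 = 1.3069 → 1.307.

1.307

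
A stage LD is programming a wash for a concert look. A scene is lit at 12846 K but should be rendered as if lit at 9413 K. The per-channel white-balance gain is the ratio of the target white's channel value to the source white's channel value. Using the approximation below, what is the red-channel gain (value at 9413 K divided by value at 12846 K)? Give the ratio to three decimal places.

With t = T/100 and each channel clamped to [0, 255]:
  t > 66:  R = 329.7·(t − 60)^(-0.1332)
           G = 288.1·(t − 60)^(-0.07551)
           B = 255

1.097

At 12846 K (t = 128.46):
  R = 329.7·(128.46 − 60)^(-0.1332) = 329.7·68.46^(-0.1332) = 329.7·0.56953 = 187.775.
At 9413 K (t = 94.13):
  R = 329.7·(94.13 − 60)^(-0.1332) = 329.7·34.13^(-0.1332) = 329.7·0.62487 = 206.018.
Gain = 206.018 / 187.775 = 1.0972 → 1.097.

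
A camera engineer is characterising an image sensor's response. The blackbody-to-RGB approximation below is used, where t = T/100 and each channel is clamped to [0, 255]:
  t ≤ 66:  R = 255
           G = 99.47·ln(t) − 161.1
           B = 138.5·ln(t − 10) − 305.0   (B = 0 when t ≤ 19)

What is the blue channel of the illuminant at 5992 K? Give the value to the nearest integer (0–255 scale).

237

t = 5992/100 = 59.92; the t ≤ 66 branch applies.
B = 138.5·ln(59.92 − 10) − 305.0 = 138.5·ln 49.92 − 305.0 = 138.5·3.9104 − 305.0 = 236.593.
Rounded: 237.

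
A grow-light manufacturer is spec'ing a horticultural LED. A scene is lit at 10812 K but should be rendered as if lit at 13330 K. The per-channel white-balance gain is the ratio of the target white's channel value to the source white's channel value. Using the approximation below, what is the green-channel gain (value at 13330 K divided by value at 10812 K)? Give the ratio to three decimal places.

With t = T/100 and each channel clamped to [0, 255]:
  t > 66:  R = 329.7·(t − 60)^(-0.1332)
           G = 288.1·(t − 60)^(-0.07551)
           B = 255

At 10812 K (t = 108.12):
  G = 288.1·(108.12 − 60)^(-0.07551) = 288.1·48.12^(-0.07551) = 288.1·0.74639 = 215.036.
At 13330 K (t = 133.3):
  G = 288.1·(133.3 − 60)^(-0.07551) = 288.1·73.3^(-0.07551) = 288.1·0.72305 = 208.310.
Gain = 208.310 / 215.036 = 0.9687 → 0.969.

0.969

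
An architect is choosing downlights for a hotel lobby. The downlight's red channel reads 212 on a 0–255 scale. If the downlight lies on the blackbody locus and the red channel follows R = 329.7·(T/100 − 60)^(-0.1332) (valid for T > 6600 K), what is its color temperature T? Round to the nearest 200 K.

(t − 60)^(-0.1332) = 212/329.7 = 0.64301.
t − 60 = 0.64301^(1/-0.1332) = 0.64301^(-7.508) = 27.530, so t = 87.530.
T = 100·t = 8753 K → 8800 K to the nearest 200 K.

8800 K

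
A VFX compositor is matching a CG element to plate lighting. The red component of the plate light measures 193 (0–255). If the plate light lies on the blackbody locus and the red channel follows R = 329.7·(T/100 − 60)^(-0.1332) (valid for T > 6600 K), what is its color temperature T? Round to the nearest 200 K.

11600 K

(t − 60)^(-0.1332) = 193/329.7 = 0.58538.
t − 60 = 0.58538^(1/-0.1332) = 0.58538^(-7.508) = 55.713, so t = 115.713.
T = 100·t = 11571 K → 11600 K to the nearest 200 K.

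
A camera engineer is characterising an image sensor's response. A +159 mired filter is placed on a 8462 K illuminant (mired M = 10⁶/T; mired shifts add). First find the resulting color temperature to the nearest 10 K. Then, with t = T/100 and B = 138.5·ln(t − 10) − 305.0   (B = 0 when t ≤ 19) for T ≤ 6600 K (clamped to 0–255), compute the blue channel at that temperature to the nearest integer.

M_in = 10⁶/8462 = 118.18; M_out = 118.18 + (+159) = 277.18.
T_out = 10⁶/277.18 = 3607.8 K → 3610 K; t = 36.1.
B = 138.5·ln(36.1 − 10) − 305.0 = 138.5·ln 26.1 − 305.0 = 138.5·3.2619 − 305.0 = 146.778.
Rounded: 147.

147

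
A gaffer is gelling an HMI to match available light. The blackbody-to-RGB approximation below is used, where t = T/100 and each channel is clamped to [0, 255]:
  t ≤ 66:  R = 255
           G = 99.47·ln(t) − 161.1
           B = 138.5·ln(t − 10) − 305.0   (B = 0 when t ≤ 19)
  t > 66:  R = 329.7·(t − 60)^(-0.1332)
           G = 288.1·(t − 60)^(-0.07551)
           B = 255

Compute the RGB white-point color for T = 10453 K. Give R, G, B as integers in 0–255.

t = 10453/100 = 104.53; the t > 66 branch applies.
R = 329.7·(104.53 − 60)^(-0.1332) = 329.7·44.53^(-0.1332) = 329.7·0.60311 = 198.847.
G = 288.1·(104.53 − 60)^(-0.07551) = 288.1·44.53^(-0.07551) = 288.1·0.75078 = 216.298.
B = 255 by definition for t > 66.
Rounded: (199, 216, 255).

R=199, G=216, B=255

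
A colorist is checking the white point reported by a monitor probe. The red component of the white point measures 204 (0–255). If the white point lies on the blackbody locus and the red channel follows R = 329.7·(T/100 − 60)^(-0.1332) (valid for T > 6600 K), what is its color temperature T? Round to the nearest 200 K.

9600 K

(t − 60)^(-0.1332) = 204/329.7 = 0.61874.
t − 60 = 0.61874^(1/-0.1332) = 0.61874^(-7.508) = 36.748, so t = 96.748.
T = 100·t = 9675 K → 9600 K to the nearest 200 K.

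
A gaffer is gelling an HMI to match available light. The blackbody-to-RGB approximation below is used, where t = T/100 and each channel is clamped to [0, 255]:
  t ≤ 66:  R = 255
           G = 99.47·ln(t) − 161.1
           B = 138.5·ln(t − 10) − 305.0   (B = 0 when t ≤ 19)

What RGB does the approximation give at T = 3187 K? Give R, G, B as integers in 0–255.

R=255, G=183, B=122

t = 3187/100 = 31.87; the t ≤ 66 branch applies.
R = 255 by definition for t ≤ 66.
G = 99.47·ln 31.87 − 161.1 = 99.47·3.4617 − 161.1 = 183.232.
B = 138.5·ln(31.87 − 10) − 305.0 = 138.5·ln 21.87 − 305.0 = 138.5·3.0851 − 305.0 = 122.289.
Rounded: (255, 183, 122).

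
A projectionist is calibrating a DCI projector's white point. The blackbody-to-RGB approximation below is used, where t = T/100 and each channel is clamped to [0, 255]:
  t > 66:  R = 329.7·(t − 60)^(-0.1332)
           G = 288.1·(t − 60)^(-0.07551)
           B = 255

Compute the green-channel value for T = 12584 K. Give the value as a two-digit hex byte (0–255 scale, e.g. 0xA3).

t = 12584/100 = 125.84; the t > 66 branch applies.
G = 288.1·(125.84 − 60)^(-0.07551) = 288.1·65.84^(-0.07551) = 288.1·0.72893 = 210.005.
Rounded: 210; in hex, 0xD2.

0xD2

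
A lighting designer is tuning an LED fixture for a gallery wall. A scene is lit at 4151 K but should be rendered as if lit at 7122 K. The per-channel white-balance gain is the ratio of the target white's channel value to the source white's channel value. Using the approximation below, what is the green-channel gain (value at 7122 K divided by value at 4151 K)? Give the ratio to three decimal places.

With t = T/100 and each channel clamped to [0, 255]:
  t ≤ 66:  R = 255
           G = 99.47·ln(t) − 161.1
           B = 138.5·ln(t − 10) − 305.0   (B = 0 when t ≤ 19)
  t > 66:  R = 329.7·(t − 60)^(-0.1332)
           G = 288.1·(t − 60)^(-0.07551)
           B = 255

At 4151 K (t = 41.51):
  G = 99.47·ln 41.51 − 161.1 = 99.47·3.7259 − 161.1 = 209.519.
At 7122 K (t = 71.22):
  G = 288.1·(71.22 − 60)^(-0.07551) = 288.1·11.22^(-0.07551) = 288.1·0.83313 = 240.026.
Gain = 240.026 / 209.519 = 1.1456 → 1.146.

1.146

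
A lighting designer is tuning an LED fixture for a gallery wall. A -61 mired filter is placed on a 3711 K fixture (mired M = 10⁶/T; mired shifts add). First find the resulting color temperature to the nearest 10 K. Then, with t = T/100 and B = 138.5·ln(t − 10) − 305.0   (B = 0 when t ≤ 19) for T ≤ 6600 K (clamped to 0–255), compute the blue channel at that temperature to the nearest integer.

M_in = 10⁶/3711 = 269.47; M_out = 269.47 + (-61) = 208.47.
T_out = 10⁶/208.47 = 4796.9 K → 4800 K; t = 48.
B = 138.5·ln(48 − 10) − 305.0 = 138.5·ln 38 − 305.0 = 138.5·3.6376 − 305.0 = 198.806.
Rounded: 199.

199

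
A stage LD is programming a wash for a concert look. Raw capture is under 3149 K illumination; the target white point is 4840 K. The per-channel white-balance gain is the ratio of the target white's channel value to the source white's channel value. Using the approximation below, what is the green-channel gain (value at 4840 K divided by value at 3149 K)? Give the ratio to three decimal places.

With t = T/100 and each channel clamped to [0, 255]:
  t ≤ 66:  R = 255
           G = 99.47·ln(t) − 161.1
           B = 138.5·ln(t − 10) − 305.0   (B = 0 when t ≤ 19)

1.235

At 3149 K (t = 31.49):
  G = 99.47·ln 31.49 − 161.1 = 99.47·3.4497 − 161.1 = 182.039.
At 4840 K (t = 48.4):
  G = 99.47·ln 48.4 − 161.1 = 99.47·3.8795 − 161.1 = 224.794.
Gain = 224.794 / 182.039 = 1.2349 → 1.235.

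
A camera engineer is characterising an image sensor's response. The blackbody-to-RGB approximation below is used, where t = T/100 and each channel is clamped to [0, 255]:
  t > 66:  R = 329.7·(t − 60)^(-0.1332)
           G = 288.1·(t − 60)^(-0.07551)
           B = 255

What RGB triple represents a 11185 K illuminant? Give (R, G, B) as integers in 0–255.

(195, 214, 255)

t = 11185/100 = 111.85; the t > 66 branch applies.
R = 329.7·(111.85 − 60)^(-0.1332) = 329.7·51.85^(-0.1332) = 329.7·0.59101 = 194.856.
G = 288.1·(111.85 − 60)^(-0.07551) = 288.1·51.85^(-0.07551) = 288.1·0.74220 = 213.827.
B = 255 by definition for t > 66.
Rounded: (195, 214, 255).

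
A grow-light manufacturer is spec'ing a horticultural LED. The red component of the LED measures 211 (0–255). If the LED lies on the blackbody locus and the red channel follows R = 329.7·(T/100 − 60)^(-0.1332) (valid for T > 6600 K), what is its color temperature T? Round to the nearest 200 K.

8800 K

(t − 60)^(-0.1332) = 211/329.7 = 0.63998.
t − 60 = 0.63998^(1/-0.1332) = 0.63998^(-7.508) = 28.525, so t = 88.525.
T = 100·t = 8853 K → 8800 K to the nearest 200 K.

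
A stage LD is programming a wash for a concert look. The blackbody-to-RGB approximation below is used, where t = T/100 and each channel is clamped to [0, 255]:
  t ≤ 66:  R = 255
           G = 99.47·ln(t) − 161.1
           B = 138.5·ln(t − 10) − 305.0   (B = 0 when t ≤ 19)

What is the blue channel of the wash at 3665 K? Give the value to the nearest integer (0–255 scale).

150

t = 3665/100 = 36.65; the t ≤ 66 branch applies.
B = 138.5·ln(36.65 − 10) − 305.0 = 138.5·ln 26.65 − 305.0 = 138.5·3.2828 − 305.0 = 149.666.
Rounded: 150.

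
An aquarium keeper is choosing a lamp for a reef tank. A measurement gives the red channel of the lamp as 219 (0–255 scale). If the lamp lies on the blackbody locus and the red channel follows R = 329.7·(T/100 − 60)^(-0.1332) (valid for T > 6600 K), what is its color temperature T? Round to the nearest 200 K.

8200 K

(t − 60)^(-0.1332) = 219/329.7 = 0.66424.
t − 60 = 0.66424^(1/-0.1332) = 0.66424^(-7.508) = 21.572, so t = 81.572.
T = 100·t = 8157 K → 8200 K to the nearest 200 K.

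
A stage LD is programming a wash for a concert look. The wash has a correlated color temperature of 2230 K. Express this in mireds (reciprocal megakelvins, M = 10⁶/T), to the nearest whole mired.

M = 10⁶ / 2230 = 448.430 → 448 mireds.

448 mireds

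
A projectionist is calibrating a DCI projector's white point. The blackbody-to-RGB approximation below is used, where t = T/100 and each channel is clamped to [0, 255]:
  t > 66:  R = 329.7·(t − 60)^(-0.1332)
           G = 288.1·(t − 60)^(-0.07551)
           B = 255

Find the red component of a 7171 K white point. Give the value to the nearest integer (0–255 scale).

238

t = 7171/100 = 71.71; the t > 66 branch applies.
R = 329.7·(71.71 − 60)^(-0.1332) = 329.7·11.71^(-0.1332) = 329.7·0.72056 = 237.568.
Rounded: 238.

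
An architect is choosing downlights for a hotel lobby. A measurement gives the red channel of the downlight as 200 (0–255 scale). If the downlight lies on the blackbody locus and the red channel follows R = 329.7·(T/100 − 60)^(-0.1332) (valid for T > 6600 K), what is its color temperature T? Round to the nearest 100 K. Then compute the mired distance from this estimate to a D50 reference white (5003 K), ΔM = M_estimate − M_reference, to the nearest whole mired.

(t − 60)^(-0.1332) = 200/329.7 = 0.60661.
t − 60 = 0.60661^(1/-0.1332) = 0.60661^(-7.508) = 42.638, so t = 102.638.
T = 100·t = 10264 K → 10300 K to the nearest 100 K.
M_estimate = 10⁶/10300 = 97.09; M_reference = 10⁶/5003 = 199.88.
ΔM = 97.09 − 199.88 = -102.79 → -103 mireds.

-103 mireds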